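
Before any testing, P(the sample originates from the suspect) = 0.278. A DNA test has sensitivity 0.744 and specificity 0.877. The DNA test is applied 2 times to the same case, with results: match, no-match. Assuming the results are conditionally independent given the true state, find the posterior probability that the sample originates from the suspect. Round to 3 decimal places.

With H the event that the sample originates from the suspect, the joint likelihood of the observed sequence is P(data|H) = 0.744·0.256 = 0.19046 and P(data|¬H) = 0.123·0.877 = 0.10787.
Bayes: P(H|data) = 0.278·0.19046 / (0.278·0.19046 + 0.722·0.10787) = 0.052949/0.13083 = 0.4047.

Posterior P(H) ≈ 0.405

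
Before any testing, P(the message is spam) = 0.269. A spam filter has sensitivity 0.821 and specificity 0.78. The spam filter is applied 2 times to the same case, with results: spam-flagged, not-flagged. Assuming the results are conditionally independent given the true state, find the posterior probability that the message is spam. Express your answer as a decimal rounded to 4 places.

With H the event that the message is spam, the joint likelihood of the observed sequence is P(data|H) = 0.821·0.179 = 0.14696 and P(data|¬H) = 0.22·0.78 = 0.17160.
Bayes: P(H|data) = 0.269·0.14696 / (0.269·0.14696 + 0.731·0.17160) = 0.039532/0.16497 = 0.2396.

Posterior P(H) ≈ 0.2396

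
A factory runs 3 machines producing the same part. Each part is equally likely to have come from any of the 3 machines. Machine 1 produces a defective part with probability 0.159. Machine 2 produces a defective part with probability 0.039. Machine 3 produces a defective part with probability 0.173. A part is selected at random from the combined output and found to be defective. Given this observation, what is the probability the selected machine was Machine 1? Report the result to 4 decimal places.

P(defective|M1) = 0.159; P(defective|M2) = 0.039; P(defective|M3) = 0.173.
Prior × likelihood for each source: 0.333333·0.159=0.05300, 0.333333·0.039=0.01300, 0.333333·0.173=0.05767. Summing gives P(defective) = 0.12367.
P(Machine 1 | defective) = 0.05300 / 0.12367 = 0.4286.

Posterior probability ≈ 0.4286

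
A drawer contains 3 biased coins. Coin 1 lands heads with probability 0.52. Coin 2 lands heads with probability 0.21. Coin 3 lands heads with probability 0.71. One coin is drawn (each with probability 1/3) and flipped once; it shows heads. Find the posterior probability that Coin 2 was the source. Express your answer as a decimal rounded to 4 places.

Posterior probability ≈ 0.1458

Tabulate prior·likelihood by source: [1] prior 0.333333, lik 0.52, product 0.1733; [2] prior 0.333333, lik 0.21, product 0.07000; [3] prior 0.333333, lik 0.71, product 0.2367.
Normalizing constant = 0.48000; the posterior for Coin 2 is its product over the sum, 0.07000/0.48000 = 0.1458.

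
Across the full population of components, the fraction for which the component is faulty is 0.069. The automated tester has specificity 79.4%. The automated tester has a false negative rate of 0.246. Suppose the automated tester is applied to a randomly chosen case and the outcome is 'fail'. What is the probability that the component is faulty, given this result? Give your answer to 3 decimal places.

P(H | E) ≈ 0.213

Write H for 'the component is faulty'. Prior odds H:¬H = 0.069/0.931 = 0.074114. For the 'fail' outcome, the likelihood ratio is 0.754/0.206 = 3.6602.
Posterior odds = 0.074114 × 3.6602 = 0.27127, so P(H|E) = 0.27127/(1+0.27127) = 0.213.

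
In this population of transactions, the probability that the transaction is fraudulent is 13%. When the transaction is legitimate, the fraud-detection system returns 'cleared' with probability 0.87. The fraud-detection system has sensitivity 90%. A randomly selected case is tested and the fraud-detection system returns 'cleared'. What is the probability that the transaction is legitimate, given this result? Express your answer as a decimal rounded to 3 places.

Let H be the event that the transaction is fraudulent. P(H) = 0.13, so P(¬H) = 0.87. With E the 'cleared' result, P(E|H) = 0.1 and P(E|¬H) = 0.87.
P(E) = 0.1·0.13 + 0.87·0.87 = 0.013000 + 0.75690 = 0.76990.
By Bayes' theorem, P(H|E) = 0.013000 / 0.76990 = 0.017. Hence P(¬H|E) = 1 − 0.017 = 0.983.

P(¬H | E) ≈ 0.983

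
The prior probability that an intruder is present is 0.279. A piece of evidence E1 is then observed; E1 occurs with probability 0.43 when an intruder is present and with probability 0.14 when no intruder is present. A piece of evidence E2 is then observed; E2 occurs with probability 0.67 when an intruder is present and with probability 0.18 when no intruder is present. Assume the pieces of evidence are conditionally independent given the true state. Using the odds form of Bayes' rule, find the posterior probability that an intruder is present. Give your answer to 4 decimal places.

Posterior probability ≈ 0.8156

Prior odds = 0.279/(1−0.279) = 0.38696. In log-odds, ln(0.38696) = -0.94943.
Add log likelihood ratios: ln(3.0714) + ln(3.7222) = 2.4365.
Posterior log-odds = 1.4870, so posterior odds = exp(1.4870) = 4.4240. Converting, P(H|E) = 4.4240/5.4240 = 0.8156.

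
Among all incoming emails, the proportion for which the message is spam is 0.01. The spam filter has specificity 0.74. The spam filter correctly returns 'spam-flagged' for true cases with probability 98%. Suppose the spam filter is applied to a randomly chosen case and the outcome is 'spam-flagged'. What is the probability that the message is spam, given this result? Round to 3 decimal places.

Let H be the event that the message is spam. P(H) = 0.01, so P(¬H) = 0.99. With E the 'spam-flagged' result, P(E|H) = 0.98 and P(E|¬H) = 0.26.
P(E) = 0.98·0.01 + 0.26·0.99 = 0.0098000 + 0.25740 = 0.26720.
By Bayes' theorem, P(H|E) = 0.0098000 / 0.26720 = 0.037.

P(H | E) ≈ 0.037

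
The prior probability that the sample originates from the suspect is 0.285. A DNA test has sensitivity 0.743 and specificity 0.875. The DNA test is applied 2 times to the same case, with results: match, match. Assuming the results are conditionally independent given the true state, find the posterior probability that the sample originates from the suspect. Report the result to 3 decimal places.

Posterior P(H) ≈ 0.934

With H the event that the sample originates from the suspect, the joint likelihood of the observed sequence is P(data|H) = 0.743·0.743 = 0.55205 and P(data|¬H) = 0.125·0.125 = 0.015625.
Bayes: P(H|data) = 0.285·0.55205 / (0.285·0.55205 + 0.715·0.015625) = 0.15733/0.16851 = 0.9337.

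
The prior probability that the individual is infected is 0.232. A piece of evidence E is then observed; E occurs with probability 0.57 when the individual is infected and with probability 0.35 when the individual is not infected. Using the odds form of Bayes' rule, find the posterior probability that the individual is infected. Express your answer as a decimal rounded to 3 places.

Posterior probability ≈ 0.330

Prior odds = 0.232/(1−0.232) = 0.30208. In log-odds, ln(0.30208) = -1.1971.
Add log likelihood ratio: ln(1.6286) = 0.48770.
Posterior log-odds = -0.70935, so posterior odds = exp(-0.70935) = 0.49196. Converting, P(H|E) = 0.49196/1.4920 = 0.330.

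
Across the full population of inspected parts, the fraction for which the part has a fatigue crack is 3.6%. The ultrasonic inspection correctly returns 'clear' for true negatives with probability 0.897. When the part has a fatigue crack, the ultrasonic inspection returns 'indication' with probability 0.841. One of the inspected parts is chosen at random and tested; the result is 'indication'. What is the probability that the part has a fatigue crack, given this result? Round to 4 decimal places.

Let H be the event that the part has a fatigue crack. P(H) = 0.036, so P(¬H) = 0.964. With E the 'indication' result, P(E|H) = 0.841 and P(E|¬H) = 0.103.
P(E) = 0.841·0.036 + 0.103·0.964 = 0.030276 + 0.099292 = 0.12957.
By Bayes' theorem, P(H|E) = 0.030276 / 0.12957 = 0.2337.

P(H | E) ≈ 0.2337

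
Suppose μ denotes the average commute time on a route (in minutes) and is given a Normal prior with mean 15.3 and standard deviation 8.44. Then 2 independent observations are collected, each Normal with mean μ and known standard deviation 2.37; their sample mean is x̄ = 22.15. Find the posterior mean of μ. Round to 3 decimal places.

Prior precision 1/τ₀² = 1/8.44² = 0.0140383; data precision n/σ² = 2/2.37² = 0.356068.
Posterior precision = 0.0140383 + 0.356068 = 0.370107.
Posterior mean = (0.0140383·15.3 + 0.356068·22.15) / 0.370107 = 21.890.

Posterior mean ≈ 21.890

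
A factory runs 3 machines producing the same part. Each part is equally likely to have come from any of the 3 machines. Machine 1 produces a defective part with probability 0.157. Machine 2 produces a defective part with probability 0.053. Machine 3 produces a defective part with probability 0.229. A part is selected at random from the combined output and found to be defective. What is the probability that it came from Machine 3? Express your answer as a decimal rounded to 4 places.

Posterior probability ≈ 0.5216

Tabulate prior·likelihood by source: [1] prior 0.333333, lik 0.157, product 0.05233; [2] prior 0.333333, lik 0.053, product 0.01767; [3] prior 0.333333, lik 0.229, product 0.07633.
Normalizing constant = 0.14633; the posterior for Machine 3 is its product over the sum, 0.07633/0.14633 = 0.5216.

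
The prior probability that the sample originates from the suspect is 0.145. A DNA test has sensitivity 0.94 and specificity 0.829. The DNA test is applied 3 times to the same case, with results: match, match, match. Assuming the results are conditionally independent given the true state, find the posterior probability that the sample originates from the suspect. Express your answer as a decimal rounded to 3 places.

Let H be the event that the sample originates from the suspect; start with P(H) = 0.145. P('match'|H) = 0.94, P('match'|¬H) = 0.171.
Update on result 1 ('match'): P(H) ← 0.94·0.1450 / (0.94·0.1450 + 0.171·0.8550) = 0.13630/0.28251 = 0.4825.
Update on result 2 ('match'): P(H) ← 0.94·0.4825 / (0.94·0.4825 + 0.171·0.5175) = 0.45352/0.54202 = 0.8367.
Update on result 3 ('match'): P(H) ← 0.94·0.8367 / (0.94·0.8367 + 0.171·0.1633) = 0.78652/0.81444 = 0.9657.

Posterior P(H) ≈ 0.966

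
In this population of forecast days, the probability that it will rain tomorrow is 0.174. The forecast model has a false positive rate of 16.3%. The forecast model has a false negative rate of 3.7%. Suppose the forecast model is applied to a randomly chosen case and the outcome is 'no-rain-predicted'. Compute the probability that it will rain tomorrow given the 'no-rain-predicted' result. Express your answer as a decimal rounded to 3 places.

Let H be the event that it will rain tomorrow. P(H) = 0.174, so P(¬H) = 0.826. With E the 'no-rain-predicted' result, P(E|H) = 0.037 and P(E|¬H) = 0.837.
P(E) = 0.037·0.174 + 0.837·0.826 = 0.0064380 + 0.69136 = 0.69780.
By Bayes' theorem, P(H|E) = 0.0064380 / 0.69780 = 0.009.

P(H | E) ≈ 0.009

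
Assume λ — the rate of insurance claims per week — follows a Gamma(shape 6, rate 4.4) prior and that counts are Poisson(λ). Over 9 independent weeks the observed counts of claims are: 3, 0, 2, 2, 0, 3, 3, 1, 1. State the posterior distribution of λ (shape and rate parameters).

Posterior: Gamma(shape=21, rate=13.4)

Total count ∑xᵢ = 15 over n = 9 weeks.
Gamma is conjugate to the Poisson likelihood: posterior is Gamma(shape = 6+15 = 21, rate = 4.4+9 = 13.4).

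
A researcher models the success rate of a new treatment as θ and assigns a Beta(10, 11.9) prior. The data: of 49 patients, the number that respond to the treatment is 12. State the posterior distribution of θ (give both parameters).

Posterior: Beta(22, 48.9)

The binomial likelihood is conjugate to the Beta prior: with 12 successes and 37 failures, the posterior is Beta(10+12, 11.9+37) = Beta(22, 48.9).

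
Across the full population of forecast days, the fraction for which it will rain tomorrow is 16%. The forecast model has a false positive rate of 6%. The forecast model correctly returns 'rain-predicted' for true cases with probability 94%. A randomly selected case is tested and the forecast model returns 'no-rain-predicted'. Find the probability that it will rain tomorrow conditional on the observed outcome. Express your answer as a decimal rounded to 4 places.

P(H | E) ≈ 0.0120

Let H be the event that it will rain tomorrow. P(H) = 0.16, so P(¬H) = 0.84. With E the 'no-rain-predicted' result, P(E|H) = 0.06 and P(E|¬H) = 0.94.
P(E) = 0.06·0.16 + 0.94·0.84 = 0.0096000 + 0.78960 = 0.79920.
By Bayes' theorem, P(H|E) = 0.0096000 / 0.79920 = 0.0120.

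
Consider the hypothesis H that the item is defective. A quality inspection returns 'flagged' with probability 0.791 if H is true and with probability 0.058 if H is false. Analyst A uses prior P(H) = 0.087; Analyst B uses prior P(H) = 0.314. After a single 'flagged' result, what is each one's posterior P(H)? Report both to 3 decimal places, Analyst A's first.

Analyst A: 0.565; Analyst B: 0.862

P('+'|H) = 0.791, P('+'|¬H) = 0.058.
Analyst A: numerator 0.791·0.087 = 0.068817; evidence = 0.068817+0.058·0.913 = 0.12177; posterior = 0.565.
Analyst B: numerator 0.791·0.314 = 0.24837; evidence = 0.24837+0.058·0.686 = 0.28816; posterior = 0.862.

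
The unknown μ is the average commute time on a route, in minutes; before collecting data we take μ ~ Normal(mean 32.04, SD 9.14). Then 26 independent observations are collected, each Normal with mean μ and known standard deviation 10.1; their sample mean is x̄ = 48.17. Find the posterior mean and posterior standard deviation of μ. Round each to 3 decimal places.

Posterior mean ≈ 47.446; posterior SD ≈ 1.936

With known σ, the Normal prior is conjugate. Weight on the data is w = (n/σ²)/(n/σ² + 1/τ₀²) = 0.254877/(0.254877+0.0119704) = 0.95514.
Posterior mean = w·x̄ + (1−w)·μ₀ = 0.95514·48.17 + 0.044858·32.04 = 47.446. Posterior variance = 1/(0.254877+0.0119704) = 3.74746, so SD = 1.936.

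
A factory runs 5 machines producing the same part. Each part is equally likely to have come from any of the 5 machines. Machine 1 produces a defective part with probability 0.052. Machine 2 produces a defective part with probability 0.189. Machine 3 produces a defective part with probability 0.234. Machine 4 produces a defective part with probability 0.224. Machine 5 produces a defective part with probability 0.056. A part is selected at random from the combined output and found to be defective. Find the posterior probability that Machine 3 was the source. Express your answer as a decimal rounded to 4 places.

P(defective|M1) = 0.052; P(defective|M2) = 0.189; P(defective|M3) = 0.234; P(defective|M4) = 0.224; P(defective|M5) = 0.056.
Prior × likelihood for each source: 0.2·0.052=0.01040, 0.2·0.189=0.03780, 0.2·0.234=0.04680, 0.2·0.224=0.04480, 0.2·0.056=0.01120. Summing gives P(defective) = 0.15100.
P(Machine 3 | defective) = 0.04680 / 0.15100 = 0.3099.

Posterior probability ≈ 0.3099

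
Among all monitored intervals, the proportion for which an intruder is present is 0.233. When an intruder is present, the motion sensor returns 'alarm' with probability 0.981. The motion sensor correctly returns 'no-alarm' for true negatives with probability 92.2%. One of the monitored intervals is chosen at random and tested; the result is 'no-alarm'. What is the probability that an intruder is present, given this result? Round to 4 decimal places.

P(H | E) ≈ 0.0062

Let H be the event that an intruder is present. P(H) = 0.233, so P(¬H) = 0.767. With E the 'no-alarm' result, P(E|H) = 0.019 and P(E|¬H) = 0.922.
P(E) = 0.019·0.233 + 0.922·0.767 = 0.0044270 + 0.70717 = 0.71160.
By Bayes' theorem, P(H|E) = 0.0044270 / 0.71160 = 0.0062.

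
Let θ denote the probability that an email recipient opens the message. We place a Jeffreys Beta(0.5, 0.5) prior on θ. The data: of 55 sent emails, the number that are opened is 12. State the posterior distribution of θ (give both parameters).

The binomial likelihood is conjugate to the Beta prior: with 12 successes and 43 failures, the posterior is Beta(0.5+12, 0.5+43) = Beta(12.5, 43.5).

Posterior: Beta(12.5, 43.5)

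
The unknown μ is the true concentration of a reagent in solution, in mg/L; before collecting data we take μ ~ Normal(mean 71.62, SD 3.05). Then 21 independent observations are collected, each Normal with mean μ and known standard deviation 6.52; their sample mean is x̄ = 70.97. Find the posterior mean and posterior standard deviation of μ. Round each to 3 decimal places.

Posterior mean ≈ 71.086; posterior SD ≈ 1.289

With known σ, the Normal prior is conjugate. Weight on the data is w = (n/σ²)/(n/σ² + 1/τ₀²) = 0.493997/(0.493997+0.107498) = 0.82128.
Posterior mean = w·x̄ + (1−w)·μ₀ = 0.82128·70.97 + 0.17872·71.62 = 71.086. Posterior variance = 1/(0.493997+0.107498) = 1.66252, so SD = 1.289.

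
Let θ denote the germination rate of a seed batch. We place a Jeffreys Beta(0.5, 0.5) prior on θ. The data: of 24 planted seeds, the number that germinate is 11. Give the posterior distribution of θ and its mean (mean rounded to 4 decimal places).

Posterior: Beta(11.5, 13.5); mean ≈ 0.4600

The binomial likelihood is conjugate to the Beta prior: with 11 successes and 13 failures, the posterior is Beta(0.5+11, 0.5+13) = Beta(11.5, 13.5).
E[θ | data] = 11.5/(11.5+13.5) = 0.4600.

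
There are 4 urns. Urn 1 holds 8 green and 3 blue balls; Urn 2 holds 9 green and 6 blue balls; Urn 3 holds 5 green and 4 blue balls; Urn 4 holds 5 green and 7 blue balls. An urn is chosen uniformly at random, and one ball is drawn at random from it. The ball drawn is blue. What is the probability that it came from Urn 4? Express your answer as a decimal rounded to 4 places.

Posterior probability ≈ 0.3430

Tabulate prior·likelihood by source: [1] prior 0.25, lik 0.2727, product 0.06818; [2] prior 0.25, lik 0.4, product 0.1000; [3] prior 0.25, lik 0.4444, product 0.1111; [4] prior 0.25, lik 0.5833, product 0.1458.
Normalizing constant = 0.42513; the posterior for Urn 4 is its product over the sum, 0.1458/0.42513 = 0.3430.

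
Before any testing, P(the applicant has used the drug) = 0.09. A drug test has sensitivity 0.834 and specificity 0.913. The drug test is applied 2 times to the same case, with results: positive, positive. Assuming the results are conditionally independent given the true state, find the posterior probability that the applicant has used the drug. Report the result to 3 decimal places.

Posterior P(H) ≈ 0.901

Let H be the event that the applicant has used the drug; start with P(H) = 0.09. P('positive'|H) = 0.834, P('positive'|¬H) = 0.087.
Update on result 1 ('positive'): P(H) ← 0.834·0.0900 / (0.834·0.0900 + 0.087·0.9100) = 0.075060/0.15423 = 0.4867.
Update on result 2 ('positive'): P(H) ← 0.834·0.4867 / (0.834·0.4867 + 0.087·0.5133) = 0.40589/0.45055 = 0.9009.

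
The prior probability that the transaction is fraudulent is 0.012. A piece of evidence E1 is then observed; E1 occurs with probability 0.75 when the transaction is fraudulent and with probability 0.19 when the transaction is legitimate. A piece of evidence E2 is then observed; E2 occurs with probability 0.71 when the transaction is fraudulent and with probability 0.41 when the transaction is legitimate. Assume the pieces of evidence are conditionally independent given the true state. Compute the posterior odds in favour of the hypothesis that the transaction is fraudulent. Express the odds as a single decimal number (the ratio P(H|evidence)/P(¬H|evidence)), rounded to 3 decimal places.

Prior odds = 0.012/(1−0.012) = 0.012146.
Likelihood ratio for E1 = 0.75/0.19 = 3.9474.
Likelihood ratio for E2 = 0.71/0.41 = 1.7317.
Posterior odds = prior odds × LR₁ × LR₂ = 0.083025.

Posterior odds ≈ 0.083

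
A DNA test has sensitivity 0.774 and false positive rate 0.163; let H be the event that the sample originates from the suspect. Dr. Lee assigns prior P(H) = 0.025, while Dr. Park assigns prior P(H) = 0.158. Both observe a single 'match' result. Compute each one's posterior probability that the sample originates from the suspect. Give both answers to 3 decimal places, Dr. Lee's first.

P('+'|H) = 0.774, P('+'|¬H) = 0.163.
Dr. Lee: numerator 0.774·0.025 = 0.019350; evidence = 0.019350+0.163·0.975 = 0.17828; posterior = 0.109.
Dr. Park: numerator 0.774·0.158 = 0.12229; evidence = 0.12229+0.163·0.842 = 0.25954; posterior = 0.471.

Dr. Lee: 0.109; Dr. Park: 0.471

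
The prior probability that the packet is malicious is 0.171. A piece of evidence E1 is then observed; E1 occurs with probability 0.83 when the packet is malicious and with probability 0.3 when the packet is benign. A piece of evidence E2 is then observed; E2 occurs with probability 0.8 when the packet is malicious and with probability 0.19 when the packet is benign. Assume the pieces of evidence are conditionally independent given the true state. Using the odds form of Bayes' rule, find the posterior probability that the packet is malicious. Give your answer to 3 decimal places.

Prior odds = 0.171/(1−0.171) = 0.20627.
Likelihood ratio for E1 = 0.83/0.3 = 2.7667.
Likelihood ratio for E2 = 0.8/0.19 = 4.2105.
Posterior odds = prior odds × LR₁ × LR₂ = 2.4029.
Posterior probability = odds/(1+odds) = 2.4029/3.4029 = 0.706.

Posterior probability ≈ 0.706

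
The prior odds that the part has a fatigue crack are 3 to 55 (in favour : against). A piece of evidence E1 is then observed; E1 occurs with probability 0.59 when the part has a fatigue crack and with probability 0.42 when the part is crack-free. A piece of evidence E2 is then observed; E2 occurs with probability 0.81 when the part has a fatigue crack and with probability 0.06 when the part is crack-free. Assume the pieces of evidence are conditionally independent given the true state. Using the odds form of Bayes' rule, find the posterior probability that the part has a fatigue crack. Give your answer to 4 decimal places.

Prior odds = 3/55 = 0.054545.
Likelihood ratio for E1 = 0.59/0.42 = 1.4048.
Likelihood ratio for E2 = 0.81/0.06 = 13.500.
Posterior odds = prior odds × LR₁ × LR₂ = 1.0344.
Posterior probability = odds/(1+odds) = 1.0344/2.0344 = 0.5085.

Posterior probability ≈ 0.5085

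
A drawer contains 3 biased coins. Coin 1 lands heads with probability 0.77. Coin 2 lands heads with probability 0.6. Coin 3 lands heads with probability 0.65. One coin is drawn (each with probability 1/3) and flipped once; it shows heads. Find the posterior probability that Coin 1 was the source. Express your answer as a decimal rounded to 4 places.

P(heads|C1) = 0.77; P(heads|C2) = 0.6; P(heads|C3) = 0.65.
Prior × likelihood for each source: 0.333333·0.77=0.2567, 0.333333·0.6=0.2000, 0.333333·0.65=0.2167. Summing gives P(heads) = 0.67333.
P(Coin 1 | heads) = 0.2567 / 0.67333 = 0.3812.

Posterior probability ≈ 0.3812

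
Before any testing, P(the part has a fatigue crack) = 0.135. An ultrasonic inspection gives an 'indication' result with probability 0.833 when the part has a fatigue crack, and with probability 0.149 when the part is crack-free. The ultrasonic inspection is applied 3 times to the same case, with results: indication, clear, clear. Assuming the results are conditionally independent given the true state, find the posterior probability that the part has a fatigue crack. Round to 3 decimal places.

With H the event that the part has a fatigue crack, the joint likelihood of the observed sequence is P(data|H) = 0.833·0.167·0.167 = 0.023232 and P(data|¬H) = 0.149·0.851·0.851 = 0.10791.
Bayes: P(H|data) = 0.135·0.023232 / (0.135·0.023232 + 0.865·0.10791) = 0.0031363/0.096475 = 0.0325.

Posterior P(H) ≈ 0.033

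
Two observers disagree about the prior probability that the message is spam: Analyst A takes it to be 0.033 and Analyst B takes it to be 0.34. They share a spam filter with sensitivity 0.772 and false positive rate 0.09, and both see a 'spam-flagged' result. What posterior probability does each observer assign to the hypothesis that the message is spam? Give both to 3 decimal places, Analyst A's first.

Analyst A: 0.226; Analyst B: 0.815

P('+'|H) = 0.772, P('+'|¬H) = 0.09.
Analyst A: numerator 0.772·0.033 = 0.025476; evidence = 0.025476+0.09·0.967 = 0.11251; posterior = 0.226.
Analyst B: numerator 0.772·0.34 = 0.26248; evidence = 0.26248+0.09·0.66 = 0.32188; posterior = 0.815.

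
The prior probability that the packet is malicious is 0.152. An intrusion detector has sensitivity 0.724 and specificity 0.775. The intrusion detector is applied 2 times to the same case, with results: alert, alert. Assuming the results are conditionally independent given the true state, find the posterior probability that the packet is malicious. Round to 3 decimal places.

Let H be the event that the packet is malicious; start with P(H) = 0.152. P('alert'|H) = 0.724, P('alert'|¬H) = 0.225.
Update on result 1 ('alert'): P(H) ← 0.724·0.1520 / (0.724·0.1520 + 0.225·0.8480) = 0.11005/0.30085 = 0.3658.
Update on result 2 ('alert'): P(H) ← 0.724·0.3658 / (0.724·0.3658 + 0.225·0.6342) = 0.26483/0.40753 = 0.6499.

Posterior P(H) ≈ 0.650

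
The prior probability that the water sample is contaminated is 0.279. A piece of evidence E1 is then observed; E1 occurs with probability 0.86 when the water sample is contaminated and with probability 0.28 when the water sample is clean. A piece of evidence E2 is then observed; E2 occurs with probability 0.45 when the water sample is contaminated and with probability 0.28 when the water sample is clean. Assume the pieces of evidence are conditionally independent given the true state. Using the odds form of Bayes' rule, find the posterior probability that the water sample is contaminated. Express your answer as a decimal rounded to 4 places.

Prior odds = 0.279/(1−0.279) = 0.38696. In log-odds, ln(0.38696) = -0.94943.
Add log likelihood ratios: ln(3.0714) + ln(1.6071) = 1.5966.
Posterior log-odds = 0.64717, so posterior odds = exp(0.64717) = 1.9101. Converting, P(H|E) = 1.9101/2.9101 = 0.6564.

Posterior probability ≈ 0.6564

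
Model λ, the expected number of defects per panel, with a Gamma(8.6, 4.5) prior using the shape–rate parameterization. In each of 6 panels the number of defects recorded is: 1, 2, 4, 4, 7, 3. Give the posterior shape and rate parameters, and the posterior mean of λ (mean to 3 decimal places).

Posterior: Gamma(shape=29.6, rate=10.5); mean ≈ 2.819

The Poisson likelihood adds the total count to the shape and the number of exposure periods to the rate. Here ∑xᵢ = 21 and n = 6, so shape 8.6→29.6 and rate 4.5→10.5.
E[λ | data] = 29.6/10.5 = 2.819.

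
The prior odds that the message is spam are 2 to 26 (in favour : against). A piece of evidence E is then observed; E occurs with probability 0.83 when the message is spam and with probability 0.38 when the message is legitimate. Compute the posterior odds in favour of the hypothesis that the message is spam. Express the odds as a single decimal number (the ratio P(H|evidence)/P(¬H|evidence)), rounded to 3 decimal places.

Prior odds = 2/26 = 0.076923.
Likelihood ratio for E = 0.83/0.38 = 2.1842.
Posterior odds = prior odds × LR = 0.16802.

Posterior odds ≈ 0.168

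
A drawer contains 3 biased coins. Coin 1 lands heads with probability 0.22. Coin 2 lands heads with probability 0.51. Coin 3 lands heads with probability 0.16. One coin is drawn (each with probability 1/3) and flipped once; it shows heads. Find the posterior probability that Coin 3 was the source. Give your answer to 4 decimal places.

P(heads|C1) = 0.22; P(heads|C2) = 0.51; P(heads|C3) = 0.16.
Prior × likelihood for each source: 0.333333·0.22=0.07333, 0.333333·0.51=0.1700, 0.333333·0.16=0.05333. Summing gives P(heads) = 0.29667.
P(Coin 3 | heads) = 0.05333 / 0.29667 = 0.1798.

Posterior probability ≈ 0.1798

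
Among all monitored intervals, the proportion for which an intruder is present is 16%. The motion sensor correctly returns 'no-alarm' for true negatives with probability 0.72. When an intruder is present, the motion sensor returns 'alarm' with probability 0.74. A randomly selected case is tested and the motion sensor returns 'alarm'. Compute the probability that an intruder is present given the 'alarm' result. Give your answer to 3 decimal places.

P(H | E) ≈ 0.335

Let H be the event that an intruder is present. P(H) = 0.16, so P(¬H) = 0.84. With E the 'alarm' result, P(E|H) = 0.74 and P(E|¬H) = 0.28.
P(E) = 0.74·0.16 + 0.28·0.84 = 0.11840 + 0.23520 = 0.35360.
By Bayes' theorem, P(H|E) = 0.11840 / 0.35360 = 0.335.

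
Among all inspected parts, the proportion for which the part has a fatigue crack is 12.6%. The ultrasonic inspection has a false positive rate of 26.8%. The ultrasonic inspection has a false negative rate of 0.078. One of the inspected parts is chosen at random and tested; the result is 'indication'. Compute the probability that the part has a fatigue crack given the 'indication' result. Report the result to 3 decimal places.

P(H | E) ≈ 0.332

Let H be the event that the part has a fatigue crack. P(H) = 0.126, so P(¬H) = 0.874. With E the 'indication' result, P(E|H) = 0.922 and P(E|¬H) = 0.268.
P(E) = 0.922·0.126 + 0.268·0.874 = 0.11617 + 0.23423 = 0.35040.
By Bayes' theorem, P(H|E) = 0.11617 / 0.35040 = 0.332.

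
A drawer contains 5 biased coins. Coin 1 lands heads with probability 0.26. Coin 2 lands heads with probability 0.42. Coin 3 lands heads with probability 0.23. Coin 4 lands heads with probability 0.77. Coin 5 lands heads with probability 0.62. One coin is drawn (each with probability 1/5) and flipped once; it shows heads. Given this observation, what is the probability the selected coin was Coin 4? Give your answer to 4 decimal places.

Posterior probability ≈ 0.3348

Tabulate prior·likelihood by source: [1] prior 0.2, lik 0.26, product 0.05200; [2] prior 0.2, lik 0.42, product 0.08400; [3] prior 0.2, lik 0.23, product 0.04600; [4] prior 0.2, lik 0.77, product 0.1540; [5] prior 0.2, lik 0.62, product 0.1240.
Normalizing constant = 0.46000; the posterior for Coin 4 is its product over the sum, 0.1540/0.46000 = 0.3348.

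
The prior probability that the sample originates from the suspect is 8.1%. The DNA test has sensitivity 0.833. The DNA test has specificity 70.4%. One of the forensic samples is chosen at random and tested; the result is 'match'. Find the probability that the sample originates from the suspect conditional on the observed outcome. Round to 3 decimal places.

P(H | E) ≈ 0.199

Write H for 'the sample originates from the suspect'. Prior odds H:¬H = 0.081/0.919 = 0.088139. For the 'match' outcome, the likelihood ratio is 0.833/0.296 = 2.8142.
Posterior odds = 0.088139 × 2.8142 = 0.24804, so P(H|E) = 0.24804/(1+0.24804) = 0.199.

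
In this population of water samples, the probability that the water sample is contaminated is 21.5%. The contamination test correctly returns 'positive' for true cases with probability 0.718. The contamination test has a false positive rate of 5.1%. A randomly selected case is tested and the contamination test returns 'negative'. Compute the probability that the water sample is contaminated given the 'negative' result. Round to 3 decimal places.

Write H for 'the water sample is contaminated'. Prior odds H:¬H = 0.215/0.785 = 0.27389. For the 'negative' outcome, the likelihood ratio is 0.282/0.949 = 0.29715.
Posterior odds = 0.27389 × 0.29715 = 0.081386, so P(H|E) = 0.081386/(1+0.081386) = 0.075.

P(H | E) ≈ 0.075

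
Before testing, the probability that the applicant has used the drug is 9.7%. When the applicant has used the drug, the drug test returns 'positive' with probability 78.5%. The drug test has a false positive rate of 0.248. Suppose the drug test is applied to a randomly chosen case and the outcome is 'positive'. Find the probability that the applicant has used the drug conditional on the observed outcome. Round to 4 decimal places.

Write H for 'the applicant has used the drug'. Prior odds H:¬H = 0.097/0.903 = 0.10742. For the 'positive' outcome, the likelihood ratio is 0.785/0.248 = 3.1653.
Posterior odds = 0.10742 × 3.1653 = 0.34002, so P(H|E) = 0.34002/(1+0.34002) = 0.2537.

P(H | E) ≈ 0.2537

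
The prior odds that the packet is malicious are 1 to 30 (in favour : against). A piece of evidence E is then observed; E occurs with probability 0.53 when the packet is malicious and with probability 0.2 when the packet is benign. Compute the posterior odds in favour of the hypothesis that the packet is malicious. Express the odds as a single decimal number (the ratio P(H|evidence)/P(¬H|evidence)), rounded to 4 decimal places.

Prior odds = 1/30 = 0.033333. In log-odds, ln(0.033333) = -3.4012.
Add log likelihood ratio: ln(2.6500) = 0.97456.
Posterior log-odds = -2.4266, so posterior odds = exp(-2.4266) = 0.088333.

Posterior odds ≈ 0.0883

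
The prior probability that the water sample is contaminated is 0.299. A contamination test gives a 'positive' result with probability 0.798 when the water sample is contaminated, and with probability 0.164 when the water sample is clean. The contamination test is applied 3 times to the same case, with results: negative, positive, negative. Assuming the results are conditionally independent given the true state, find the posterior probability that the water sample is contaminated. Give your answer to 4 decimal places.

Posterior P(H) ≈ 0.1081

With H the event that the water sample is contaminated, the joint likelihood of the observed sequence is P(data|H) = 0.202·0.798·0.202 = 0.032562 and P(data|¬H) = 0.836·0.164·0.836 = 0.11462.
Bayes: P(H|data) = 0.299·0.032562 / (0.299·0.032562 + 0.701·0.11462) = 0.0097359/0.090084 = 0.1081.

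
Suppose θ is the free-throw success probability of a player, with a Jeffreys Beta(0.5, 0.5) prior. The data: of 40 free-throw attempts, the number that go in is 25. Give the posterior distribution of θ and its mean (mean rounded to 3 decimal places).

The binomial likelihood is conjugate to the Beta prior: with 25 successes and 15 failures, the posterior is Beta(0.5+25, 0.5+15) = Beta(25.5, 15.5).
E[θ | data] = 25.5/(25.5+15.5) = 0.622.

Posterior: Beta(25.5, 15.5); mean ≈ 0.622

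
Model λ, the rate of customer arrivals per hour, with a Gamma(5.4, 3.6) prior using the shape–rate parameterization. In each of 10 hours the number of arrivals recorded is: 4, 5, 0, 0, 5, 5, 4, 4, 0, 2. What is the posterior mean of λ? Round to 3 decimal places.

Posterior mean ≈ 2.529

Total count ∑xᵢ = 29 over n = 10 hours.
Gamma is conjugate to the Poisson likelihood: posterior is Gamma(shape = 5.4+29 = 34.4, rate = 3.6+10 = 13.6).
E[λ | data] = 34.4/13.6 = 2.529.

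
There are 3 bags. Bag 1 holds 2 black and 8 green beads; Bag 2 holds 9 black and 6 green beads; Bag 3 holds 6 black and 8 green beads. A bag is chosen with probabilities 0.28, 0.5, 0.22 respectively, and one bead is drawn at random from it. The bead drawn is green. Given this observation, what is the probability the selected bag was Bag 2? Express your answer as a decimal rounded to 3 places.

Posterior probability ≈ 0.364

P(green|Bag 1) = 0.8; P(green|Bag 2) = 0.4; P(green|Bag 3) = 0.5714.
Prior × likelihood for each source: 0.28·0.8=0.2240, 0.5·0.4=0.2000, 0.22·0.5714=0.1257. Summing gives P(green) = 0.54971.
P(Bag 2 | green) = 0.2000 / 0.54971 = 0.364.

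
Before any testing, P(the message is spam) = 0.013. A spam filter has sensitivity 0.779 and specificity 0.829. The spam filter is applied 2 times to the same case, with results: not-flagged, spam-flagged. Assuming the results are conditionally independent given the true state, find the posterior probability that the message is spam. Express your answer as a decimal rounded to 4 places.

Posterior P(H) ≈ 0.0157

Let H be the event that the message is spam; start with P(H) = 0.013. P('spam-flagged'|H) = 0.779, P('spam-flagged'|¬H) = 0.171.
Update on result 1 ('not-flagged'): P(H) ← 0.221·0.0130 / (0.221·0.0130 + 0.829·0.9870) = 0.0028730/0.82110 = 0.0035.
Update on result 2 ('spam-flagged'): P(H) ← 0.779·0.0035 / (0.779·0.0035 + 0.171·0.9965) = 0.0027257/0.17313 = 0.0157.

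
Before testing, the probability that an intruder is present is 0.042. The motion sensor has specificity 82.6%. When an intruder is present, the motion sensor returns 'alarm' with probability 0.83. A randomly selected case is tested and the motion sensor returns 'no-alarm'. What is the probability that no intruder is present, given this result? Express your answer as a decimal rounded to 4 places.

Write H for 'an intruder is present'. Prior odds H:¬H = 0.042/0.958 = 0.043841. For the 'no-alarm' outcome, the likelihood ratio is 0.17/0.826 = 0.20581.
Posterior odds = 0.043841 × 0.20581 = 0.0090230, so P(H|E) = 0.0090230/(1+0.0090230) = 0.0089. Then P(¬H|E) = 1 − 0.0089 = 0.9911.

P(¬H | E) ≈ 0.9911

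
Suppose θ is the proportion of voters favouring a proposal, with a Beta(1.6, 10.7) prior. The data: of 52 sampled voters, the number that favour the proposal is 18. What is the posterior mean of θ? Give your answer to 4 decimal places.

Posterior mean ≈ 0.3048

The binomial likelihood is conjugate to the Beta prior: with 18 successes and 34 failures, the posterior is Beta(1.6+18, 10.7+34) = Beta(19.6, 44.7).
E[θ | data] = 19.6/(19.6+44.7) = 0.3048.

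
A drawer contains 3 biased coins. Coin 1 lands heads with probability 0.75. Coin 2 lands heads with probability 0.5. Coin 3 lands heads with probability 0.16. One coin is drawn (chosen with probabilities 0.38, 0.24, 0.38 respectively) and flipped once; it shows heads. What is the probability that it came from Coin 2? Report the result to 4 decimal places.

P(heads|C1) = 0.75; P(heads|C2) = 0.5; P(heads|C3) = 0.16.
Prior × likelihood for each source: 0.38·0.75=0.2850, 0.24·0.5=0.1200, 0.38·0.16=0.06080. Summing gives P(heads) = 0.46580.
P(Coin 2 | heads) = 0.1200 / 0.46580 = 0.2576.

Posterior probability ≈ 0.2576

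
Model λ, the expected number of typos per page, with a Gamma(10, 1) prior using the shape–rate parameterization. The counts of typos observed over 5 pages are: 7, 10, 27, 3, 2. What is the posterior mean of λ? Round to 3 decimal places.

The Poisson likelihood adds the total count to the shape and the number of exposure periods to the rate. Here ∑xᵢ = 49 and n = 5, so shape 10→59 and rate 1→6.
E[λ | data] = 59/6 = 9.833.

Posterior mean ≈ 9.833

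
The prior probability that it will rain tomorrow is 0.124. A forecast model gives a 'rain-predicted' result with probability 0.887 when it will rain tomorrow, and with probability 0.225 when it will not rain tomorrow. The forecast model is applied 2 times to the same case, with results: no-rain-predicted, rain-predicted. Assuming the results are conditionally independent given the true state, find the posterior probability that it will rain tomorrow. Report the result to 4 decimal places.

With H the event that it will rain tomorrow, the joint likelihood of the observed sequence is P(data|H) = 0.113·0.887 = 0.10023 and P(data|¬H) = 0.775·0.225 = 0.17438.
Bayes: P(H|data) = 0.124·0.10023 / (0.124·0.10023 + 0.876·0.17438) = 0.012429/0.16518 = 0.0752.

Posterior P(H) ≈ 0.0752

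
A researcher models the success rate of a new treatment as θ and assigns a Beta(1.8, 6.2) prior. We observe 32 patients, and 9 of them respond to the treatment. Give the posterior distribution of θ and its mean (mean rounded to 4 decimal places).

Posterior: Beta(10.8, 29.2); mean ≈ 0.2700

The binomial likelihood is conjugate to the Beta prior: with 9 successes and 23 failures, the posterior is Beta(1.8+9, 6.2+23) = Beta(10.8, 29.2).
Posterior mean = α/(α+β) = 10.8/40 = 0.2700.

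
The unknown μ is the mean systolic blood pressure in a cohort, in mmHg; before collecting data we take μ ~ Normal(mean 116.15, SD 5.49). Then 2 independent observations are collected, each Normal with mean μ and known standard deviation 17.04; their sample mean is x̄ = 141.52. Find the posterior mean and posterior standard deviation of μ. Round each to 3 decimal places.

Prior precision 1/τ₀² = 1/5.49² = 0.0331784; data precision n/σ² = 2/17.04² = 0.00688796.
Posterior precision = 0.0331784 + 0.00688796 = 0.0400664, giving posterior SD = 1/√0.0400664 = 4.996.
Posterior mean = (0.0331784·116.15 + 0.00688796·141.52) / 0.0400664 = 120.511.

Posterior mean ≈ 120.511; posterior SD ≈ 4.996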